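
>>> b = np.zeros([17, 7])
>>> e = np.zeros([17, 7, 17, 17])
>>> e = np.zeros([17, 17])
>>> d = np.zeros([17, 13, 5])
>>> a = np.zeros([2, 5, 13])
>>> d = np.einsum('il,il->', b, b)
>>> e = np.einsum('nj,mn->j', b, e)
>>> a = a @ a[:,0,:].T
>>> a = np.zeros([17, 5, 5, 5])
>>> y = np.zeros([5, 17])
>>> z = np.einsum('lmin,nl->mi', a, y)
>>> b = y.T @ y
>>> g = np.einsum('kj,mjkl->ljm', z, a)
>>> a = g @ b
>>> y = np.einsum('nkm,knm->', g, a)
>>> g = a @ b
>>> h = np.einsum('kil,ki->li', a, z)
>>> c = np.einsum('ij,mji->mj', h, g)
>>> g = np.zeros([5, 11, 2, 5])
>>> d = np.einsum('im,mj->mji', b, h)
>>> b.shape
(17, 17)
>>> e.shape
(7,)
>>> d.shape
(17, 5, 17)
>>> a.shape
(5, 5, 17)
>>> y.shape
()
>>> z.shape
(5, 5)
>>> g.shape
(5, 11, 2, 5)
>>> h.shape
(17, 5)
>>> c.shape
(5, 5)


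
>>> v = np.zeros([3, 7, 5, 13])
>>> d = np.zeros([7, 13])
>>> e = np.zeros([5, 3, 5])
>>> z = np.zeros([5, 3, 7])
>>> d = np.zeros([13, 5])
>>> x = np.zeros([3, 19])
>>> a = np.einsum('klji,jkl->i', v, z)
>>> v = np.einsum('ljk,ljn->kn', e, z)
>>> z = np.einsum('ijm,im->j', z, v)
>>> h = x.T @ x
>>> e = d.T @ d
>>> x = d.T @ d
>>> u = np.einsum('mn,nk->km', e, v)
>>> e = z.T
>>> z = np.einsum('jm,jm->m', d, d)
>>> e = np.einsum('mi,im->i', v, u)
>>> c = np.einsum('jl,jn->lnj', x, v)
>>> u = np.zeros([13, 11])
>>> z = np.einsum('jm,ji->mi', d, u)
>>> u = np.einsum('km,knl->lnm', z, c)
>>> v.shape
(5, 7)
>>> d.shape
(13, 5)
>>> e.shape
(7,)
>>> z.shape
(5, 11)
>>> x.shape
(5, 5)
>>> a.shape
(13,)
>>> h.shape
(19, 19)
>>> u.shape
(5, 7, 11)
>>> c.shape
(5, 7, 5)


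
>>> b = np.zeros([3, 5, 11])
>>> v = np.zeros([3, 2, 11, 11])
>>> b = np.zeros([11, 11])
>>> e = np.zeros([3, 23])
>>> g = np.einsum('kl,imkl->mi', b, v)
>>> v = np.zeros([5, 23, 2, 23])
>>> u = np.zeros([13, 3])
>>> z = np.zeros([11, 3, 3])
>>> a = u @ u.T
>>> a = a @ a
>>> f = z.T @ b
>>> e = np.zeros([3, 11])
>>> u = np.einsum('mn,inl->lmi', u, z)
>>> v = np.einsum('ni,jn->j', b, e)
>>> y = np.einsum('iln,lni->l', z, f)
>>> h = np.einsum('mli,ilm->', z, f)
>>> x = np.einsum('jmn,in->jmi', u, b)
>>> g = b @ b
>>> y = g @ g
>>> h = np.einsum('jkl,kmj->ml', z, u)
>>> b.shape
(11, 11)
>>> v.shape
(3,)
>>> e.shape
(3, 11)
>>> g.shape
(11, 11)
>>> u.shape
(3, 13, 11)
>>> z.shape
(11, 3, 3)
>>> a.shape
(13, 13)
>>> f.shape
(3, 3, 11)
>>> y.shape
(11, 11)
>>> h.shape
(13, 3)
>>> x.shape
(3, 13, 11)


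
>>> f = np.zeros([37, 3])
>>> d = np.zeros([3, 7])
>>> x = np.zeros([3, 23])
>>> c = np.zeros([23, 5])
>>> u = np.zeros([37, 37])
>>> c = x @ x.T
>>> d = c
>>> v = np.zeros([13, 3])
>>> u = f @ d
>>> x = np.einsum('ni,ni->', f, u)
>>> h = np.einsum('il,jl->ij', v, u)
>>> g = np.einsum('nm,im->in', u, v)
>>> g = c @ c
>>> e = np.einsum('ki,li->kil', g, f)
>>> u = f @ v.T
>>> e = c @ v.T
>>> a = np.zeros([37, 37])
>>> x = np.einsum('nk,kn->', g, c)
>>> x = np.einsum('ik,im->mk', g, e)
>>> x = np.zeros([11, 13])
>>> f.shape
(37, 3)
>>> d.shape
(3, 3)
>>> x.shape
(11, 13)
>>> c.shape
(3, 3)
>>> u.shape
(37, 13)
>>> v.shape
(13, 3)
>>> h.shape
(13, 37)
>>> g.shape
(3, 3)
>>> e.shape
(3, 13)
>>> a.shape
(37, 37)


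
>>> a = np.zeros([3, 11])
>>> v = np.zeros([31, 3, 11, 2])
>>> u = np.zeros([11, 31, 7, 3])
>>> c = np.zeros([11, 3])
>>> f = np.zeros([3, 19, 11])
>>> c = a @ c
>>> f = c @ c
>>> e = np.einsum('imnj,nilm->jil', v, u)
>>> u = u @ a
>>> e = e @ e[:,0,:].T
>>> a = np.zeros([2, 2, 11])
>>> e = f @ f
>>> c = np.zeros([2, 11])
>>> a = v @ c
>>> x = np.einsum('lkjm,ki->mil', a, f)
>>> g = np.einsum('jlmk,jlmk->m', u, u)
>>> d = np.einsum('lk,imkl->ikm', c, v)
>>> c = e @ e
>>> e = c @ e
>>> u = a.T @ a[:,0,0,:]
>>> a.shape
(31, 3, 11, 11)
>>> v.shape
(31, 3, 11, 2)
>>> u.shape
(11, 11, 3, 11)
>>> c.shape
(3, 3)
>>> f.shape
(3, 3)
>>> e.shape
(3, 3)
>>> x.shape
(11, 3, 31)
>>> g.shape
(7,)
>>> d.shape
(31, 11, 3)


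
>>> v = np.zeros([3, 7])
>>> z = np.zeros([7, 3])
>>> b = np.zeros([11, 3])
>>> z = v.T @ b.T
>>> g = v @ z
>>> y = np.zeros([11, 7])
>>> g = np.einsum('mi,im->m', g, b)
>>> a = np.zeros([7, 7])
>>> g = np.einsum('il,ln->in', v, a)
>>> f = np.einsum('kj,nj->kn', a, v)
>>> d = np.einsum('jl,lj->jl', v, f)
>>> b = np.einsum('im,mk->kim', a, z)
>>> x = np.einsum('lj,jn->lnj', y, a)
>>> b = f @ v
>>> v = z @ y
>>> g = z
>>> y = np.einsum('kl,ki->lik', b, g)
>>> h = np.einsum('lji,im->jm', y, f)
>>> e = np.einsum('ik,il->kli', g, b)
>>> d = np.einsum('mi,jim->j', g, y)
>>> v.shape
(7, 7)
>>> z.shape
(7, 11)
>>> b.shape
(7, 7)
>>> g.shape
(7, 11)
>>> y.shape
(7, 11, 7)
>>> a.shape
(7, 7)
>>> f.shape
(7, 3)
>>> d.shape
(7,)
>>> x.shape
(11, 7, 7)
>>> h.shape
(11, 3)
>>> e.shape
(11, 7, 7)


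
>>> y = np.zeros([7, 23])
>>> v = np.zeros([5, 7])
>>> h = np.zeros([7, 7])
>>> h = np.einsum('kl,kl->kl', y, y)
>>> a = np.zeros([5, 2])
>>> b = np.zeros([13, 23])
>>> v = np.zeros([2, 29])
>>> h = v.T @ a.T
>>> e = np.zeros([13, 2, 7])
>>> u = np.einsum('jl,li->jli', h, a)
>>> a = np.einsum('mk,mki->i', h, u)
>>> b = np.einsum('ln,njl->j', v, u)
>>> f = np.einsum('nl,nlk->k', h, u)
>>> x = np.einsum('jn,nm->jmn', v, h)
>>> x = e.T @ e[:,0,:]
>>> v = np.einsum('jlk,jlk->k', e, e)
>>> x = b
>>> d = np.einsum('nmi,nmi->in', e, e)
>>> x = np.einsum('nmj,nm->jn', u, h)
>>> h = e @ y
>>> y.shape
(7, 23)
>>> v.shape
(7,)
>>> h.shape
(13, 2, 23)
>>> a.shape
(2,)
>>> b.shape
(5,)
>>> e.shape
(13, 2, 7)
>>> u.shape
(29, 5, 2)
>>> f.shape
(2,)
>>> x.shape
(2, 29)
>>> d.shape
(7, 13)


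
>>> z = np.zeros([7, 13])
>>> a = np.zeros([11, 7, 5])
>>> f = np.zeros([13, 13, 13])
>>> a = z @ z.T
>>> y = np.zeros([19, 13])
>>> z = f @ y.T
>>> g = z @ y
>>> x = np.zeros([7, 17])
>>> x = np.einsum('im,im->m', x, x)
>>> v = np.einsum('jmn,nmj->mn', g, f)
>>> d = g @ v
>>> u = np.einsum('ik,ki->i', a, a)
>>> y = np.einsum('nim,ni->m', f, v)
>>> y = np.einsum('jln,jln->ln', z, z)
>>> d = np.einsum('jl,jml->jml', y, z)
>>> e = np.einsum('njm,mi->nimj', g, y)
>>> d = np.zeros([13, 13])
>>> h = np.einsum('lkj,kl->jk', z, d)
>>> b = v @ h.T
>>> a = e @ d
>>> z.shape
(13, 13, 19)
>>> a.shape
(13, 19, 13, 13)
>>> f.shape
(13, 13, 13)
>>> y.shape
(13, 19)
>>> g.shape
(13, 13, 13)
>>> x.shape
(17,)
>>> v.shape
(13, 13)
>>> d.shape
(13, 13)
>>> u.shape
(7,)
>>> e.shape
(13, 19, 13, 13)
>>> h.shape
(19, 13)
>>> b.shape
(13, 19)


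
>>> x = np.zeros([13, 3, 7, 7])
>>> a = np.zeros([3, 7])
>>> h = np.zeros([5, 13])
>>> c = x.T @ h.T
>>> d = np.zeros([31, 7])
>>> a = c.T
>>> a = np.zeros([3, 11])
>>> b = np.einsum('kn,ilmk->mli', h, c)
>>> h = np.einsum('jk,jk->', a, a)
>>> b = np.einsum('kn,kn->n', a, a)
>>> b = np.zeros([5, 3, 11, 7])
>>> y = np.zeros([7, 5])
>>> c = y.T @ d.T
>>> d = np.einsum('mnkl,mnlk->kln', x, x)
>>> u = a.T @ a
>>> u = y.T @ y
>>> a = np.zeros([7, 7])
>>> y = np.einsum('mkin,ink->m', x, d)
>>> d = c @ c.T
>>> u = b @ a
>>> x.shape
(13, 3, 7, 7)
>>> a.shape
(7, 7)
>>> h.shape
()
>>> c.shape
(5, 31)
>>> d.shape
(5, 5)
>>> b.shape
(5, 3, 11, 7)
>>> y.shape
(13,)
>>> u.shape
(5, 3, 11, 7)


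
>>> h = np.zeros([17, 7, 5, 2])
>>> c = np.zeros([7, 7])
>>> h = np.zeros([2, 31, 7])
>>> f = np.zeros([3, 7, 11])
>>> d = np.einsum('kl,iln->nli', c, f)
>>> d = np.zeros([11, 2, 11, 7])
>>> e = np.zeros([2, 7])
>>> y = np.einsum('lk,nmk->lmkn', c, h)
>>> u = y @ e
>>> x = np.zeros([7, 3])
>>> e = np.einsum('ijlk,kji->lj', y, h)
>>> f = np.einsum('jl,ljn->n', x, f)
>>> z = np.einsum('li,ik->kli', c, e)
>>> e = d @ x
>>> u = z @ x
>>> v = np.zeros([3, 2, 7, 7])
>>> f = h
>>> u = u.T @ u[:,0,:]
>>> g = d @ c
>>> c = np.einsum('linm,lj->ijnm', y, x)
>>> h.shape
(2, 31, 7)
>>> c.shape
(31, 3, 7, 2)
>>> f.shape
(2, 31, 7)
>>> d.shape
(11, 2, 11, 7)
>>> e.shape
(11, 2, 11, 3)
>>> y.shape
(7, 31, 7, 2)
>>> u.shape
(3, 7, 3)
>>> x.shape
(7, 3)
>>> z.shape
(31, 7, 7)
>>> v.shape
(3, 2, 7, 7)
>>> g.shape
(11, 2, 11, 7)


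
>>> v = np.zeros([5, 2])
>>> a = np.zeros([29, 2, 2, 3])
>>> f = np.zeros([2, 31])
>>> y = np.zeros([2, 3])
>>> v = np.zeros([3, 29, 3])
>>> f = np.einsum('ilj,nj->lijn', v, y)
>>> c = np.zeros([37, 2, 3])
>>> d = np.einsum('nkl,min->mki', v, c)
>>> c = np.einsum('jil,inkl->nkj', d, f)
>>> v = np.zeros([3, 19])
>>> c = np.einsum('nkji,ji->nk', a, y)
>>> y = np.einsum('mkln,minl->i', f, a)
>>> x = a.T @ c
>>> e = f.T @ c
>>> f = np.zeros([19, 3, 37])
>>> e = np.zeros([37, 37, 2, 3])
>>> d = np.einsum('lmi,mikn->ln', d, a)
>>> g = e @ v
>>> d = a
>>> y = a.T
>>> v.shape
(3, 19)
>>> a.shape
(29, 2, 2, 3)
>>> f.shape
(19, 3, 37)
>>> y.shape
(3, 2, 2, 29)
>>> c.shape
(29, 2)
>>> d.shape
(29, 2, 2, 3)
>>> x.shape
(3, 2, 2, 2)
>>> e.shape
(37, 37, 2, 3)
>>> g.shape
(37, 37, 2, 19)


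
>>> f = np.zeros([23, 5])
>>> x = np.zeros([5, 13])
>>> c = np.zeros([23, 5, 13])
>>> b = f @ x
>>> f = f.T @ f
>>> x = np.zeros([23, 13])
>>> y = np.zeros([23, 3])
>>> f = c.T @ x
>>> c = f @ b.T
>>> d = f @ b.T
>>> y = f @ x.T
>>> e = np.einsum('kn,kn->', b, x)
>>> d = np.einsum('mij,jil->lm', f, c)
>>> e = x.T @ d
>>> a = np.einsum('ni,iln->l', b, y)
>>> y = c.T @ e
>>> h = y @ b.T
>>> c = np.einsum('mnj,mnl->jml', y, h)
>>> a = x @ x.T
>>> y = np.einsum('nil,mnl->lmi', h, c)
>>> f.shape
(13, 5, 13)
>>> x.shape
(23, 13)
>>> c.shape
(13, 23, 23)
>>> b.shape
(23, 13)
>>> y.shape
(23, 13, 5)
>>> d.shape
(23, 13)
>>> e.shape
(13, 13)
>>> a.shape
(23, 23)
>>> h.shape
(23, 5, 23)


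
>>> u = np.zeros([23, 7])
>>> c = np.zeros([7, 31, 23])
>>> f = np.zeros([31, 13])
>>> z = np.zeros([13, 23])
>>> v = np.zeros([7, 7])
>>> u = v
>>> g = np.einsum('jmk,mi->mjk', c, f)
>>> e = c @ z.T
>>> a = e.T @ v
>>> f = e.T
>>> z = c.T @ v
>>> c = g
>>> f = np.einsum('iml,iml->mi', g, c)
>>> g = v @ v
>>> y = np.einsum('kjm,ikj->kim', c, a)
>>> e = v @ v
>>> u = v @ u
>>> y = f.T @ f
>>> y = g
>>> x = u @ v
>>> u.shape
(7, 7)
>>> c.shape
(31, 7, 23)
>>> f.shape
(7, 31)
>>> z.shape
(23, 31, 7)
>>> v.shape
(7, 7)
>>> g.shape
(7, 7)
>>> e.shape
(7, 7)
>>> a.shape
(13, 31, 7)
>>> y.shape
(7, 7)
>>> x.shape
(7, 7)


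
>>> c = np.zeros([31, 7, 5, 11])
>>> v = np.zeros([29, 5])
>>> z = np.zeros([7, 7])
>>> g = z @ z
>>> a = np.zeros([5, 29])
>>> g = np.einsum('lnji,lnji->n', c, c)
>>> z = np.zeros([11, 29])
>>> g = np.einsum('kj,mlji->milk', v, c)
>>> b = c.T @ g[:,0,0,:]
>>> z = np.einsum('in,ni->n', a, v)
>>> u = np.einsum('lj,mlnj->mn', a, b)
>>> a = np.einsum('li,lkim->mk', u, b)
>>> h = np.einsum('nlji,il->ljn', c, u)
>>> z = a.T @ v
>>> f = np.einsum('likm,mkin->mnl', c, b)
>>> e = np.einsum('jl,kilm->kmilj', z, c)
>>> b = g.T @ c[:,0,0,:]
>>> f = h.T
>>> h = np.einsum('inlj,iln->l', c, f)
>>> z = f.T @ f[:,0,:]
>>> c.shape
(31, 7, 5, 11)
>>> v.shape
(29, 5)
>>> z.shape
(7, 5, 7)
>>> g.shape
(31, 11, 7, 29)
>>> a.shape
(29, 5)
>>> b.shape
(29, 7, 11, 11)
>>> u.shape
(11, 7)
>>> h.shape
(5,)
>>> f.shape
(31, 5, 7)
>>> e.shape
(31, 11, 7, 5, 5)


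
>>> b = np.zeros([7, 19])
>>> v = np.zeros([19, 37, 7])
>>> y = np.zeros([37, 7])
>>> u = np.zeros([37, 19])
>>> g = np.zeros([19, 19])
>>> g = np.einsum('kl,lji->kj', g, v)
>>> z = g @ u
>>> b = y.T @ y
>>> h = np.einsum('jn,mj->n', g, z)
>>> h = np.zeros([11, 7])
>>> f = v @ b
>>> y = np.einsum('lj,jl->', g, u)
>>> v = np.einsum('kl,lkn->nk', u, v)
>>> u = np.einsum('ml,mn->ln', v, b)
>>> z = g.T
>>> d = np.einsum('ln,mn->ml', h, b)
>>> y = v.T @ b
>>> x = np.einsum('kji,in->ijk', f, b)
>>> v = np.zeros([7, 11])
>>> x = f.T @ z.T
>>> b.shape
(7, 7)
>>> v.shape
(7, 11)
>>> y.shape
(37, 7)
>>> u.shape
(37, 7)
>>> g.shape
(19, 37)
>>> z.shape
(37, 19)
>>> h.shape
(11, 7)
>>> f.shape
(19, 37, 7)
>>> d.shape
(7, 11)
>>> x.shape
(7, 37, 37)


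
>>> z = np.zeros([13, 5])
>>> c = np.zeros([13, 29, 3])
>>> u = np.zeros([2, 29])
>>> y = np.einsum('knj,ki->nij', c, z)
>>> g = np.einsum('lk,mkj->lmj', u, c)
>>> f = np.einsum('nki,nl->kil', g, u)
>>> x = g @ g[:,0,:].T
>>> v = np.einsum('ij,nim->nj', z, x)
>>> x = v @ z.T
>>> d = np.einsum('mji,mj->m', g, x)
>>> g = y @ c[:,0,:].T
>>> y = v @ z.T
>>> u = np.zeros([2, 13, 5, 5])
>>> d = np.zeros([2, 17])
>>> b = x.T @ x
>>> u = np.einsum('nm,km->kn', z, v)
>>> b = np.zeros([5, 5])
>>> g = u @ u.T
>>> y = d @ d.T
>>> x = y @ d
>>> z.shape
(13, 5)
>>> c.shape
(13, 29, 3)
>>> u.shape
(2, 13)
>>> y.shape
(2, 2)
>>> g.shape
(2, 2)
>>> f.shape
(13, 3, 29)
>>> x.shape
(2, 17)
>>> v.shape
(2, 5)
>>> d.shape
(2, 17)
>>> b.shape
(5, 5)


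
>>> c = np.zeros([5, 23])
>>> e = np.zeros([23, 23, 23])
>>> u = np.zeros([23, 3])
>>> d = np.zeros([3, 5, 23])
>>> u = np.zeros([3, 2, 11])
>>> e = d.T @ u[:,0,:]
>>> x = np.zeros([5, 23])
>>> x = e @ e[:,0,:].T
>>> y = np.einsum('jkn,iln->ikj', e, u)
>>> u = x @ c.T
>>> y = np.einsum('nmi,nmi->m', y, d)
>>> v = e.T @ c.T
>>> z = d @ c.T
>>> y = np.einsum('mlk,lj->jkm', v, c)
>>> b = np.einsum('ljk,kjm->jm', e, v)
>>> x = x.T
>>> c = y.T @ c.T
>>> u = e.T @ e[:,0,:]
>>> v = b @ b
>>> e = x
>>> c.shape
(11, 5, 5)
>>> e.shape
(23, 5, 23)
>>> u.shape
(11, 5, 11)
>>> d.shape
(3, 5, 23)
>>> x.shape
(23, 5, 23)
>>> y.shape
(23, 5, 11)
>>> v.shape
(5, 5)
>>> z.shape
(3, 5, 5)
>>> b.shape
(5, 5)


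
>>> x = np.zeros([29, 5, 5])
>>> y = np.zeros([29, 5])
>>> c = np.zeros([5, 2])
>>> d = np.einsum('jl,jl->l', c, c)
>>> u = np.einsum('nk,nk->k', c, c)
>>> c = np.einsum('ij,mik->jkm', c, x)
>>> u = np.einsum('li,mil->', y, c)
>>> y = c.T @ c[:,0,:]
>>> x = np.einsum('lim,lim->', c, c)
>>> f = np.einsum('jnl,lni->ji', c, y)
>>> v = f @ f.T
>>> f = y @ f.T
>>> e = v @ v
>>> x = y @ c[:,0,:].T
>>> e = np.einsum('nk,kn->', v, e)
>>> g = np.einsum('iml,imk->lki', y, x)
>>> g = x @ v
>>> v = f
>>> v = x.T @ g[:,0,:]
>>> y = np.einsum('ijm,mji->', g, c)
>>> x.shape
(29, 5, 2)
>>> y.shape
()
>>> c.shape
(2, 5, 29)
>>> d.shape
(2,)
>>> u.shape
()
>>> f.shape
(29, 5, 2)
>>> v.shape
(2, 5, 2)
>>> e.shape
()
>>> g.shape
(29, 5, 2)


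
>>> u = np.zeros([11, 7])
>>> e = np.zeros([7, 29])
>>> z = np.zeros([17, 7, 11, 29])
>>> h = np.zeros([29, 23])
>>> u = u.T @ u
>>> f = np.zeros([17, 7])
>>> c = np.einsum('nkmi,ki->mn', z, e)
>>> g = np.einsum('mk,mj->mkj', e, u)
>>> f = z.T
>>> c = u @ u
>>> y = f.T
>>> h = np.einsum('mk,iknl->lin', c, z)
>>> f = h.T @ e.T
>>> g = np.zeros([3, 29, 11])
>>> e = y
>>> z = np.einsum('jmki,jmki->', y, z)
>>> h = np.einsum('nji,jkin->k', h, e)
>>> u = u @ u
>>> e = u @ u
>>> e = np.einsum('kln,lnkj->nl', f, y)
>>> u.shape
(7, 7)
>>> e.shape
(7, 17)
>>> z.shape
()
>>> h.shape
(7,)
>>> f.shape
(11, 17, 7)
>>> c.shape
(7, 7)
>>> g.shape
(3, 29, 11)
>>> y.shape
(17, 7, 11, 29)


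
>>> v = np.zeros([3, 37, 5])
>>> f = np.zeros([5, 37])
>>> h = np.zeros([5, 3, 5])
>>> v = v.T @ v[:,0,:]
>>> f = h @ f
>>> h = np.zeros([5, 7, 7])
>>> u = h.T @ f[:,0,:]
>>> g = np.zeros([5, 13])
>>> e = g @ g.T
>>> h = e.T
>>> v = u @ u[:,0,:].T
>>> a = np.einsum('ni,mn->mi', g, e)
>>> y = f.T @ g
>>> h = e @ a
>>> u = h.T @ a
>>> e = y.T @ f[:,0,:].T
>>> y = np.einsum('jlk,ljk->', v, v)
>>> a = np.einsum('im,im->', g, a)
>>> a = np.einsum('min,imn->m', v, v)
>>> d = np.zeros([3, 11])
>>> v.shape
(7, 7, 7)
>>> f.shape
(5, 3, 37)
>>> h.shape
(5, 13)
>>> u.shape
(13, 13)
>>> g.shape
(5, 13)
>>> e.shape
(13, 3, 5)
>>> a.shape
(7,)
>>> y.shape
()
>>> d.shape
(3, 11)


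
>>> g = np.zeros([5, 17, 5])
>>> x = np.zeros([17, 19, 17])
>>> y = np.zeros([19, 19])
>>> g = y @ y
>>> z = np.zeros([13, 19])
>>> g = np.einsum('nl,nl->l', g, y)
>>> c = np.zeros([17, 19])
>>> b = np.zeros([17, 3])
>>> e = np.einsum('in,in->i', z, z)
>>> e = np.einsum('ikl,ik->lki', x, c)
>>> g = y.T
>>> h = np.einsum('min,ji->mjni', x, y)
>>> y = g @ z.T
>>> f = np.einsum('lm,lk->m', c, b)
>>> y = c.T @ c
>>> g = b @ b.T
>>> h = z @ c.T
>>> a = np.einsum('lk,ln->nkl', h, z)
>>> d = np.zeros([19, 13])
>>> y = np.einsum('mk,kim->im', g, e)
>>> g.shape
(17, 17)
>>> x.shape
(17, 19, 17)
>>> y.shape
(19, 17)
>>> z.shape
(13, 19)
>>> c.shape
(17, 19)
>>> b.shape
(17, 3)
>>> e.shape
(17, 19, 17)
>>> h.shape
(13, 17)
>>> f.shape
(19,)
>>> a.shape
(19, 17, 13)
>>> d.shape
(19, 13)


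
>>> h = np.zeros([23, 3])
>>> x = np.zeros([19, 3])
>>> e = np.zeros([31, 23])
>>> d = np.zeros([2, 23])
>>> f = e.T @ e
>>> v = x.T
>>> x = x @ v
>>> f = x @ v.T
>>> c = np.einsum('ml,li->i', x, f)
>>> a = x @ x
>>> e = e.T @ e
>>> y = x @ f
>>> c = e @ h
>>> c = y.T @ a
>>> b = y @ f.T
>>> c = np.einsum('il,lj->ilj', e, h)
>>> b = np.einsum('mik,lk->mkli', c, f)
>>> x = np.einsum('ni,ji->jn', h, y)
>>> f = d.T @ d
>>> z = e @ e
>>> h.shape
(23, 3)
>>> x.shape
(19, 23)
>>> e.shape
(23, 23)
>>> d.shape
(2, 23)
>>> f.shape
(23, 23)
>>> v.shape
(3, 19)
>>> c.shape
(23, 23, 3)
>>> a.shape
(19, 19)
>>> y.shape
(19, 3)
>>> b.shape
(23, 3, 19, 23)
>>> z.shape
(23, 23)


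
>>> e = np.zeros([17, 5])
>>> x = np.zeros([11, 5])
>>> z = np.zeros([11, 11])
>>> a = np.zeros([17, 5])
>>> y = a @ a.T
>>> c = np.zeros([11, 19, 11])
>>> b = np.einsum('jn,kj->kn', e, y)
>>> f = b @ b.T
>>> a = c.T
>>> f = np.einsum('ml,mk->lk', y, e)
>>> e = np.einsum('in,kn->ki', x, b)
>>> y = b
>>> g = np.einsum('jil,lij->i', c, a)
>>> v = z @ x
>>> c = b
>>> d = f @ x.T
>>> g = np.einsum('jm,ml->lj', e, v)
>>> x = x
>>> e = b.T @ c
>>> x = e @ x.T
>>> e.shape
(5, 5)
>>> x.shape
(5, 11)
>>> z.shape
(11, 11)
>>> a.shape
(11, 19, 11)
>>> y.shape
(17, 5)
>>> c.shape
(17, 5)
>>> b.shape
(17, 5)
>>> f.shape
(17, 5)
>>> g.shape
(5, 17)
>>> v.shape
(11, 5)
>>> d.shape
(17, 11)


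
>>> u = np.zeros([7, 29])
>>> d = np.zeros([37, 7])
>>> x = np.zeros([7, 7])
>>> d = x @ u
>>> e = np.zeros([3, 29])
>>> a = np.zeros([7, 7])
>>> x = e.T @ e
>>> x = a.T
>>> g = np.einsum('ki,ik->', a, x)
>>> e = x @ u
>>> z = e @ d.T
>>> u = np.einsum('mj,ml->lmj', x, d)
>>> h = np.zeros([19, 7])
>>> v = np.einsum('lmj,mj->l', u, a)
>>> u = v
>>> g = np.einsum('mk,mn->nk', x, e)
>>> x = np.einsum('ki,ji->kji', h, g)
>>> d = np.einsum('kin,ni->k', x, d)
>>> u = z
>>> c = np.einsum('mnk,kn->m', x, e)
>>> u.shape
(7, 7)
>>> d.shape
(19,)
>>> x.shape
(19, 29, 7)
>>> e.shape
(7, 29)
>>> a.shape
(7, 7)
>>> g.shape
(29, 7)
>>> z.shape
(7, 7)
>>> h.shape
(19, 7)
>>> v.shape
(29,)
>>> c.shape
(19,)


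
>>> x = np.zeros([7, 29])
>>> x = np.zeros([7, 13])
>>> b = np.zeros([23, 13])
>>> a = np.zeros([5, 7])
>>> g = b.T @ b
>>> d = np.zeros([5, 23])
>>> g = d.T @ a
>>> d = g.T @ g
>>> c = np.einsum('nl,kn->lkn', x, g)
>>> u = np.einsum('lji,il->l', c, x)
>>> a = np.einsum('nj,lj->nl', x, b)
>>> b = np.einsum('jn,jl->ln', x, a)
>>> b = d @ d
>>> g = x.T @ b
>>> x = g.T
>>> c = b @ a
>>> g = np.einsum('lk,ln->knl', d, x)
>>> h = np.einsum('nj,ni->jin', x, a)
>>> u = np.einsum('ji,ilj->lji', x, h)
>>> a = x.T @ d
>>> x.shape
(7, 13)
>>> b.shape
(7, 7)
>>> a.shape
(13, 7)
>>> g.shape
(7, 13, 7)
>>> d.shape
(7, 7)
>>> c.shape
(7, 23)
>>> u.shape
(23, 7, 13)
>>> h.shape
(13, 23, 7)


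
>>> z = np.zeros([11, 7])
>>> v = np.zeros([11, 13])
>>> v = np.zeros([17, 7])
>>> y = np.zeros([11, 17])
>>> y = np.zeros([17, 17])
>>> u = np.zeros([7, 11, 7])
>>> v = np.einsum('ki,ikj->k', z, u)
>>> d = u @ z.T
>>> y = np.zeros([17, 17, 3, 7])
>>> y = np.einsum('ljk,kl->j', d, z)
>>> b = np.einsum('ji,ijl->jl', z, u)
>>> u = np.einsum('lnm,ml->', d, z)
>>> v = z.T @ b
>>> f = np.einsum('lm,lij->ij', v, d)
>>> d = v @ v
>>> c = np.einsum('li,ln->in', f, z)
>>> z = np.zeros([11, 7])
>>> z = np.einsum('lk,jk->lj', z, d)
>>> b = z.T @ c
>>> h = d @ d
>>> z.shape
(11, 7)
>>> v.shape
(7, 7)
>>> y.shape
(11,)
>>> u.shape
()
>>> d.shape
(7, 7)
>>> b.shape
(7, 7)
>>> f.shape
(11, 11)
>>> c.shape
(11, 7)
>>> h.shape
(7, 7)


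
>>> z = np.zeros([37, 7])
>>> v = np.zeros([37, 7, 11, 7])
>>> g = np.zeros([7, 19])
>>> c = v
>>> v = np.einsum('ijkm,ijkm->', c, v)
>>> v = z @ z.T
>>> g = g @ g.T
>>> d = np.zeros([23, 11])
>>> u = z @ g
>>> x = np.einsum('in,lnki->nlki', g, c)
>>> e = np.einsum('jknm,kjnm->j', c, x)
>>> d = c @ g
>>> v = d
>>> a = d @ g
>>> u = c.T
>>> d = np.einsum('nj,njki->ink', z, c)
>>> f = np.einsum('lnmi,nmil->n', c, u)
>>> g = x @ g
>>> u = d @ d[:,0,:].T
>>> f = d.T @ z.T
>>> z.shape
(37, 7)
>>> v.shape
(37, 7, 11, 7)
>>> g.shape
(7, 37, 11, 7)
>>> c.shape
(37, 7, 11, 7)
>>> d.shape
(7, 37, 11)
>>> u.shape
(7, 37, 7)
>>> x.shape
(7, 37, 11, 7)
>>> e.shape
(37,)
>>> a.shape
(37, 7, 11, 7)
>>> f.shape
(11, 37, 37)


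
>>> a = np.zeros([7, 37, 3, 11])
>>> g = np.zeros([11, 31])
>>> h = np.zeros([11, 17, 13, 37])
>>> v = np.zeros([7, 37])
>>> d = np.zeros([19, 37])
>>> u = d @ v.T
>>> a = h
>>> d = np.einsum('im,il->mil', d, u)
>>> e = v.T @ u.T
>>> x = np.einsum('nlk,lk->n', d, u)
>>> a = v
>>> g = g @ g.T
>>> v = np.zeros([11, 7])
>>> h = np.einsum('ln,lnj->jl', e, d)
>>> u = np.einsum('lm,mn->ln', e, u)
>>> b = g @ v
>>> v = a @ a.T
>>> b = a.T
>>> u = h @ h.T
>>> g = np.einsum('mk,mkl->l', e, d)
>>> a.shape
(7, 37)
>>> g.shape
(7,)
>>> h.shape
(7, 37)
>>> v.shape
(7, 7)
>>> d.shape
(37, 19, 7)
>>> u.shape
(7, 7)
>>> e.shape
(37, 19)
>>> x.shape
(37,)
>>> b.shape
(37, 7)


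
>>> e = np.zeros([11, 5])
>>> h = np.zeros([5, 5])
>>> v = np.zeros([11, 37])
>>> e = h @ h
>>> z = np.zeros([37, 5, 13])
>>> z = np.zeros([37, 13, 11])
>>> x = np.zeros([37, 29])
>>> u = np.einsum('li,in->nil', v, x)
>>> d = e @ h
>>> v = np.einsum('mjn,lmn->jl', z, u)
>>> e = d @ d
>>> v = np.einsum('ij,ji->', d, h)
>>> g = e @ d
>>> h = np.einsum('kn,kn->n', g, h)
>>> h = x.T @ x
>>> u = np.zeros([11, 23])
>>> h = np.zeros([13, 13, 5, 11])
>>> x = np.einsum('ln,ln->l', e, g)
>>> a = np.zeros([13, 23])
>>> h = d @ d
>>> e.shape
(5, 5)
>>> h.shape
(5, 5)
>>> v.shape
()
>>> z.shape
(37, 13, 11)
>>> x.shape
(5,)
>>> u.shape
(11, 23)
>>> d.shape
(5, 5)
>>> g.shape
(5, 5)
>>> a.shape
(13, 23)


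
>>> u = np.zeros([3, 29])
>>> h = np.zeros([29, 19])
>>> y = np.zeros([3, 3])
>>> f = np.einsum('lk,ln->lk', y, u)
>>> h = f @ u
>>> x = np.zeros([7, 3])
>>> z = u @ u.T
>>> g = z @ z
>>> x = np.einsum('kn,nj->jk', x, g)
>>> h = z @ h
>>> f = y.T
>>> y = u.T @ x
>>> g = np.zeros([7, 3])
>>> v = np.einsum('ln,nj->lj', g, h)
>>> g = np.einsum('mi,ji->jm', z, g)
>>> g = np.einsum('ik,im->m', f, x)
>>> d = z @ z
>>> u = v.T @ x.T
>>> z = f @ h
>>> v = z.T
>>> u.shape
(29, 3)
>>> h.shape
(3, 29)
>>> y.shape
(29, 7)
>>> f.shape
(3, 3)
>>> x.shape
(3, 7)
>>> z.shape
(3, 29)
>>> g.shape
(7,)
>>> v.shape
(29, 3)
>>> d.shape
(3, 3)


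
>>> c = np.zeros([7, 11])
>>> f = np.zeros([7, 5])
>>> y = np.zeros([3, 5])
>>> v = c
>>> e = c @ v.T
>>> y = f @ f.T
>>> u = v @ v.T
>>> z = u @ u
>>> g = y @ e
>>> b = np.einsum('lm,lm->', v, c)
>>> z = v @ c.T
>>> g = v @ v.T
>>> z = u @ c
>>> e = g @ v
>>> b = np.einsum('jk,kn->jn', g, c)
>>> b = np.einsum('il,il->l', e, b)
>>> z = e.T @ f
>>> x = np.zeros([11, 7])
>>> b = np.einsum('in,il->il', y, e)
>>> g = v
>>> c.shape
(7, 11)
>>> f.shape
(7, 5)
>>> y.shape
(7, 7)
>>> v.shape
(7, 11)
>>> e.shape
(7, 11)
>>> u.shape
(7, 7)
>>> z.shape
(11, 5)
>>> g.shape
(7, 11)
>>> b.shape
(7, 11)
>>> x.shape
(11, 7)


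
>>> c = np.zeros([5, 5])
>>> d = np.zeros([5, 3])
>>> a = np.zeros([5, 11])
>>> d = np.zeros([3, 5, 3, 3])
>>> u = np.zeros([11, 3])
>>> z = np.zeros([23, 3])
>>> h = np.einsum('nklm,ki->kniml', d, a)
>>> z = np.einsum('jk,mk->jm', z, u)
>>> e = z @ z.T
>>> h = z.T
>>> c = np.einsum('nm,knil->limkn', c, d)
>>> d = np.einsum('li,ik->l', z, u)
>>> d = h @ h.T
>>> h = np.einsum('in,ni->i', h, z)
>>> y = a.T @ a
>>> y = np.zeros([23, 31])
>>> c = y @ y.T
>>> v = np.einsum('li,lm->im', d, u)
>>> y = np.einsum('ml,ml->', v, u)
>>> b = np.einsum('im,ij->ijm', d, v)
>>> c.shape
(23, 23)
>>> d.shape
(11, 11)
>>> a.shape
(5, 11)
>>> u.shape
(11, 3)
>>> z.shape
(23, 11)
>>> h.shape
(11,)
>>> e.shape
(23, 23)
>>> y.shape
()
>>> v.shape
(11, 3)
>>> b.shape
(11, 3, 11)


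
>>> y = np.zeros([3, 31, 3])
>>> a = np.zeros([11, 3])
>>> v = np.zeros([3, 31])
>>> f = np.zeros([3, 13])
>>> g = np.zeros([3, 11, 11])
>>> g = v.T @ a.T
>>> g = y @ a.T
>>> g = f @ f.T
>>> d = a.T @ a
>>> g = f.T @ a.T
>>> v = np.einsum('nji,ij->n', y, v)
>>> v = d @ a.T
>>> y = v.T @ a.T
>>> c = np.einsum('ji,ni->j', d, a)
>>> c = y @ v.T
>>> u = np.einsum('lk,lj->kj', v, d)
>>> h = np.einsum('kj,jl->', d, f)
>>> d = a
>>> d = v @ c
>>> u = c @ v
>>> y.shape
(11, 11)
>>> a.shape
(11, 3)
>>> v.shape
(3, 11)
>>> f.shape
(3, 13)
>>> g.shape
(13, 11)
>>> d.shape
(3, 3)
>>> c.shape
(11, 3)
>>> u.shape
(11, 11)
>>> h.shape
()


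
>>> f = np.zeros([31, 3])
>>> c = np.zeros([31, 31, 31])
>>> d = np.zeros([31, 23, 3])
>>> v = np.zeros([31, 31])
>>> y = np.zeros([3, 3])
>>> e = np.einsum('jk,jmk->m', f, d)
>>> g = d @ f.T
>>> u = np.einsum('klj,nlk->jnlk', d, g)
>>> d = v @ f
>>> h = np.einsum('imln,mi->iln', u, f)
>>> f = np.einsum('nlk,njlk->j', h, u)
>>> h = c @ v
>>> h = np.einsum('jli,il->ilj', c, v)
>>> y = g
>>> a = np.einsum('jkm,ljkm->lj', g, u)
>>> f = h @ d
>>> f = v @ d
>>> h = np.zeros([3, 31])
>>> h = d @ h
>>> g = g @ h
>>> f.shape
(31, 3)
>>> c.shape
(31, 31, 31)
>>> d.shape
(31, 3)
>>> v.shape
(31, 31)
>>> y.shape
(31, 23, 31)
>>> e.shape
(23,)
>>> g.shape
(31, 23, 31)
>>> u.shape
(3, 31, 23, 31)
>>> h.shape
(31, 31)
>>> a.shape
(3, 31)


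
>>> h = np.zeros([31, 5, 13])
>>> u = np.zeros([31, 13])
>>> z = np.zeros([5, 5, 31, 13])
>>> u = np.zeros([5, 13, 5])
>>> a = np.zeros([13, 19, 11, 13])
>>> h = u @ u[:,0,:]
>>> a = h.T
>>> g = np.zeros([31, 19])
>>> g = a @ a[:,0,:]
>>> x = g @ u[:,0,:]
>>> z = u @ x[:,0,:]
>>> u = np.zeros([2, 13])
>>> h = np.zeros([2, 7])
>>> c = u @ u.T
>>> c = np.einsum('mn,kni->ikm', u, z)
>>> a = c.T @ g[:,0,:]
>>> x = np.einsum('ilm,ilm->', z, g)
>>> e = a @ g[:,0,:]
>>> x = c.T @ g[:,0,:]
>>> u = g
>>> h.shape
(2, 7)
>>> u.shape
(5, 13, 5)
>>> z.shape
(5, 13, 5)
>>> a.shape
(2, 5, 5)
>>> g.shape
(5, 13, 5)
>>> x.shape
(2, 5, 5)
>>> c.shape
(5, 5, 2)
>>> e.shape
(2, 5, 5)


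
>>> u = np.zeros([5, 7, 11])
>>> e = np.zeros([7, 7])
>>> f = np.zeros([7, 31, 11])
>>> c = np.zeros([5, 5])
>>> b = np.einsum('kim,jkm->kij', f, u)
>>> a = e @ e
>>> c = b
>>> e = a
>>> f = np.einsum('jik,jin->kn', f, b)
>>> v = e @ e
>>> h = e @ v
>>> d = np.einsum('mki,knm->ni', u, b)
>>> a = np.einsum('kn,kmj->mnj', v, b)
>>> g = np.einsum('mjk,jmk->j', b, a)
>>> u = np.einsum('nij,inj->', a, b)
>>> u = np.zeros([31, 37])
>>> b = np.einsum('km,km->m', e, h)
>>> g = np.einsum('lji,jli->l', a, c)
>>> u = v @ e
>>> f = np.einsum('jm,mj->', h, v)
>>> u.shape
(7, 7)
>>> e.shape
(7, 7)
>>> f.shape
()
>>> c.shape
(7, 31, 5)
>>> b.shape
(7,)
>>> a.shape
(31, 7, 5)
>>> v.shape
(7, 7)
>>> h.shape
(7, 7)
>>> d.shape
(31, 11)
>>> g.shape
(31,)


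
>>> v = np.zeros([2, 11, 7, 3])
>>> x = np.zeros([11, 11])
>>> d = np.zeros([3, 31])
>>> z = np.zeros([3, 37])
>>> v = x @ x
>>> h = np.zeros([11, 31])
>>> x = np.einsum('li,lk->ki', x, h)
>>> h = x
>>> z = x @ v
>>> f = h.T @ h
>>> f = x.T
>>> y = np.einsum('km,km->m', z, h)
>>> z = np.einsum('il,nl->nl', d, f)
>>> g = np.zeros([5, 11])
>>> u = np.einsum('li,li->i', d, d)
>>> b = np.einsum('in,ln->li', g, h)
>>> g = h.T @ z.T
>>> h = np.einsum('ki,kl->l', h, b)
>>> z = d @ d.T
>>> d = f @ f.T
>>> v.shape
(11, 11)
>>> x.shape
(31, 11)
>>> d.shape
(11, 11)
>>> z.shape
(3, 3)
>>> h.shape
(5,)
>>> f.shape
(11, 31)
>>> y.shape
(11,)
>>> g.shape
(11, 11)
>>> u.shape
(31,)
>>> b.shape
(31, 5)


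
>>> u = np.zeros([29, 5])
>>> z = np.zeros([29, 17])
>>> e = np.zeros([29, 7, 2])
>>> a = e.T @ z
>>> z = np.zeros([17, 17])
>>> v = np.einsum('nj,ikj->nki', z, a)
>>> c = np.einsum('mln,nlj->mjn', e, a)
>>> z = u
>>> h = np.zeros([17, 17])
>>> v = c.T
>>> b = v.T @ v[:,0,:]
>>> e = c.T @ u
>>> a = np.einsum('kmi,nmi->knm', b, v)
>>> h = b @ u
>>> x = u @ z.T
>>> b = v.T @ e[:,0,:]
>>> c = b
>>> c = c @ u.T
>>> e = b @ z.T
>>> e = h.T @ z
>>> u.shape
(29, 5)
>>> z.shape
(29, 5)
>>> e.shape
(5, 17, 5)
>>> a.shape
(29, 2, 17)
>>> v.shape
(2, 17, 29)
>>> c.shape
(29, 17, 29)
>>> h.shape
(29, 17, 5)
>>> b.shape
(29, 17, 5)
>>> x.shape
(29, 29)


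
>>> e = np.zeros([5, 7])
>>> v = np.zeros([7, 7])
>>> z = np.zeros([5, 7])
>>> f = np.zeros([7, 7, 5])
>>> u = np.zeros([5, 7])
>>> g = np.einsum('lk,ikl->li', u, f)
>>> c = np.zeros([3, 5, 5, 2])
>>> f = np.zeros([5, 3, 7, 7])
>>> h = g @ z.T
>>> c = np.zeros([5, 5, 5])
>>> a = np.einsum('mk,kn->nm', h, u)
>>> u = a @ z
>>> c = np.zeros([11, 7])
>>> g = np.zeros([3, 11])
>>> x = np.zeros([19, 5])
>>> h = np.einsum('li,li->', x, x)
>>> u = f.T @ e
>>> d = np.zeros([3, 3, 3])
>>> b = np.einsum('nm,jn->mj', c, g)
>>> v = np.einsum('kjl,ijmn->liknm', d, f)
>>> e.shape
(5, 7)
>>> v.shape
(3, 5, 3, 7, 7)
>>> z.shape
(5, 7)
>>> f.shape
(5, 3, 7, 7)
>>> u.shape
(7, 7, 3, 7)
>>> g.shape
(3, 11)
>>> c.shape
(11, 7)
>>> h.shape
()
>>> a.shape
(7, 5)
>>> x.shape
(19, 5)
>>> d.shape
(3, 3, 3)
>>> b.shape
(7, 3)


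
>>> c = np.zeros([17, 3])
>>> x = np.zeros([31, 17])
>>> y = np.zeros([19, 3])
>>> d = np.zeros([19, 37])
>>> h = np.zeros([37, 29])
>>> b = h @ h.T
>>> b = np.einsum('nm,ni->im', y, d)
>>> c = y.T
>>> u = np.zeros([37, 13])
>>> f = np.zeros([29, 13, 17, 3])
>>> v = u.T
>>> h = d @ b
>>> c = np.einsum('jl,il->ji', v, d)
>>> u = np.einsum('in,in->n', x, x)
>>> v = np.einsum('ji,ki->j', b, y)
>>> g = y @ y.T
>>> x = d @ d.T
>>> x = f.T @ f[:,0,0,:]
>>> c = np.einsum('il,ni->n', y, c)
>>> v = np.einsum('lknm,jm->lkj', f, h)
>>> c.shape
(13,)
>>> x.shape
(3, 17, 13, 3)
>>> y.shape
(19, 3)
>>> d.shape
(19, 37)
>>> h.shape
(19, 3)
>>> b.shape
(37, 3)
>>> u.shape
(17,)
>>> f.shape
(29, 13, 17, 3)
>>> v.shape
(29, 13, 19)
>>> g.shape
(19, 19)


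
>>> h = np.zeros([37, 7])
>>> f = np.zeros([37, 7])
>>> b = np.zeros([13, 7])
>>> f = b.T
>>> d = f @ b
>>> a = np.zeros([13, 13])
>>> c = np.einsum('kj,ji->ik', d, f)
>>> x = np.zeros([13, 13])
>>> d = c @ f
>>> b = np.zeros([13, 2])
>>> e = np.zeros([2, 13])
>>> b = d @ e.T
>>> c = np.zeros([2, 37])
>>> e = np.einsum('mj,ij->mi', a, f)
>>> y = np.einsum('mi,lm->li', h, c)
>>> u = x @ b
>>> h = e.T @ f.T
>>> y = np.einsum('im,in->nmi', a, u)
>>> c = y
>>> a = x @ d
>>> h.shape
(7, 7)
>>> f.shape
(7, 13)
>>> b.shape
(13, 2)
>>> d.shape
(13, 13)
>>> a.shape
(13, 13)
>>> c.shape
(2, 13, 13)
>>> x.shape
(13, 13)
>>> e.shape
(13, 7)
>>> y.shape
(2, 13, 13)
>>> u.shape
(13, 2)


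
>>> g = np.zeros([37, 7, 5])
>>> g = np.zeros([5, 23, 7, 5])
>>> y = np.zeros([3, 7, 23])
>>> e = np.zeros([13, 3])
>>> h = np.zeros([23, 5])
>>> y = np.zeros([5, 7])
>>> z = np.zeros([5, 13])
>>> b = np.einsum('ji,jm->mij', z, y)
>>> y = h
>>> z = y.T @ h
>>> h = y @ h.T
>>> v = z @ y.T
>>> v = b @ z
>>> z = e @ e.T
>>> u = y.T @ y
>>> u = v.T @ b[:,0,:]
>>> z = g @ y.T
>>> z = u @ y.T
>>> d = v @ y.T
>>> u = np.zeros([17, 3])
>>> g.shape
(5, 23, 7, 5)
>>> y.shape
(23, 5)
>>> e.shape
(13, 3)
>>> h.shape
(23, 23)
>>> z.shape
(5, 13, 23)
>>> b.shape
(7, 13, 5)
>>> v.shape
(7, 13, 5)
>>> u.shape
(17, 3)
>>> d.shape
(7, 13, 23)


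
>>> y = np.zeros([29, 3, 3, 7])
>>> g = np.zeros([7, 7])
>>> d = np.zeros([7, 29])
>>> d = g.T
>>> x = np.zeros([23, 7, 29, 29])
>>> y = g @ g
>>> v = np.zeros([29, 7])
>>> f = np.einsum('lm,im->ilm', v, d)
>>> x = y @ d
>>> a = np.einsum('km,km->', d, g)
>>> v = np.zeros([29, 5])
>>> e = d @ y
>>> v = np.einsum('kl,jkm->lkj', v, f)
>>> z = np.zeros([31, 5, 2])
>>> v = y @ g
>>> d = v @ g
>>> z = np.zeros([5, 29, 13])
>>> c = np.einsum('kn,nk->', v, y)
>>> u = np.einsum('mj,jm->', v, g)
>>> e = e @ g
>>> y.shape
(7, 7)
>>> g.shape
(7, 7)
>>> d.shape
(7, 7)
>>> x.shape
(7, 7)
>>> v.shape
(7, 7)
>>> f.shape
(7, 29, 7)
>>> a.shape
()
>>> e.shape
(7, 7)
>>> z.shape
(5, 29, 13)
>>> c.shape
()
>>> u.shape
()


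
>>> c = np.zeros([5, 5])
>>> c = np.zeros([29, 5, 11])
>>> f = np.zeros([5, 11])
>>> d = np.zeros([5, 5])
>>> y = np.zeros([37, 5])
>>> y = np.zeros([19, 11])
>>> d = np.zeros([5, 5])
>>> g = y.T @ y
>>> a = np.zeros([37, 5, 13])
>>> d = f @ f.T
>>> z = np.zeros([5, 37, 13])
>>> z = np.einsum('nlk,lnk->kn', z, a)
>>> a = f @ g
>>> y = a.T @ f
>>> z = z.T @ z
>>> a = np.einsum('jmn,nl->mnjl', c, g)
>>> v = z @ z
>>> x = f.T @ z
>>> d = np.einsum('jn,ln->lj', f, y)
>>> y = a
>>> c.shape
(29, 5, 11)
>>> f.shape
(5, 11)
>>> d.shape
(11, 5)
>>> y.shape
(5, 11, 29, 11)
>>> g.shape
(11, 11)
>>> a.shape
(5, 11, 29, 11)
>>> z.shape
(5, 5)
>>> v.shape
(5, 5)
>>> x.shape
(11, 5)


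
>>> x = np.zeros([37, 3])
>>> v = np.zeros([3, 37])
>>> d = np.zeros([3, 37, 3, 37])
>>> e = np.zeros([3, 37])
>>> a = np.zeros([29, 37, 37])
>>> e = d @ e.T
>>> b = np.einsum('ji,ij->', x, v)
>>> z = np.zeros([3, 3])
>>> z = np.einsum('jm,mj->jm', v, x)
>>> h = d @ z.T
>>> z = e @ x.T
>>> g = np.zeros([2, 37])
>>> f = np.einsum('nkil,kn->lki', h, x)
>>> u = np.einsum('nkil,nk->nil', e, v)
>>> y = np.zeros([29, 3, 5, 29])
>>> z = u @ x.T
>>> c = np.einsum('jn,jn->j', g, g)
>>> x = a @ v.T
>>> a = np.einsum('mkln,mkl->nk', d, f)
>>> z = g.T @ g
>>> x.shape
(29, 37, 3)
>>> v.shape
(3, 37)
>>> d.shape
(3, 37, 3, 37)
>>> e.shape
(3, 37, 3, 3)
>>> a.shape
(37, 37)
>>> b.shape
()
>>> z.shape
(37, 37)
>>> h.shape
(3, 37, 3, 3)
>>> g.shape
(2, 37)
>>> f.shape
(3, 37, 3)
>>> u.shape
(3, 3, 3)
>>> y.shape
(29, 3, 5, 29)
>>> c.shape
(2,)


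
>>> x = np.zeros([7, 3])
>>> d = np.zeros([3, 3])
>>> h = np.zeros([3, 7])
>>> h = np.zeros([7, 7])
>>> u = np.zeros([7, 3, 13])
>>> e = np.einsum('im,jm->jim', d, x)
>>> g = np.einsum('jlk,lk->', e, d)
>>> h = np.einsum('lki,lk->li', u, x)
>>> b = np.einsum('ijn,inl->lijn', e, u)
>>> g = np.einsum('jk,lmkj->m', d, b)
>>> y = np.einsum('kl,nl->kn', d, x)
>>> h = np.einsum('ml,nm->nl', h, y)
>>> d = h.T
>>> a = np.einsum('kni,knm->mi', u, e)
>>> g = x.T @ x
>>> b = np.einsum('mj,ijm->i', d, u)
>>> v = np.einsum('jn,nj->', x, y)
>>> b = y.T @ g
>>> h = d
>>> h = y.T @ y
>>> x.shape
(7, 3)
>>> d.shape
(13, 3)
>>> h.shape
(7, 7)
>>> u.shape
(7, 3, 13)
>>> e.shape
(7, 3, 3)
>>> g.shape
(3, 3)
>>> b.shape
(7, 3)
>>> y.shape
(3, 7)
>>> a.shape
(3, 13)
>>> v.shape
()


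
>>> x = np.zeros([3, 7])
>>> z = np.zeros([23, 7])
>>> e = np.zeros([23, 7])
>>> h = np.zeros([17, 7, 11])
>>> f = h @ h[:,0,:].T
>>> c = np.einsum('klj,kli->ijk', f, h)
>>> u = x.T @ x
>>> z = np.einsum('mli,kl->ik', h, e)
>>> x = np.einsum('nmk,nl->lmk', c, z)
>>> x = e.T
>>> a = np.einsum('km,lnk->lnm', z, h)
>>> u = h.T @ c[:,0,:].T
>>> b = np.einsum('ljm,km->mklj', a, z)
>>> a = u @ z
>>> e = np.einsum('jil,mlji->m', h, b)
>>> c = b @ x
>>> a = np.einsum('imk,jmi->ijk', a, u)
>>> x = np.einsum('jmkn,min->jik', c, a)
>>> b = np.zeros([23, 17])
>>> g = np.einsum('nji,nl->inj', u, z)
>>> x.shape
(23, 11, 17)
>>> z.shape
(11, 23)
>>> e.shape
(23,)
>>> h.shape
(17, 7, 11)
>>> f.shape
(17, 7, 17)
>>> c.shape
(23, 11, 17, 23)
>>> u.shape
(11, 7, 11)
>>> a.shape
(11, 11, 23)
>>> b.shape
(23, 17)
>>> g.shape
(11, 11, 7)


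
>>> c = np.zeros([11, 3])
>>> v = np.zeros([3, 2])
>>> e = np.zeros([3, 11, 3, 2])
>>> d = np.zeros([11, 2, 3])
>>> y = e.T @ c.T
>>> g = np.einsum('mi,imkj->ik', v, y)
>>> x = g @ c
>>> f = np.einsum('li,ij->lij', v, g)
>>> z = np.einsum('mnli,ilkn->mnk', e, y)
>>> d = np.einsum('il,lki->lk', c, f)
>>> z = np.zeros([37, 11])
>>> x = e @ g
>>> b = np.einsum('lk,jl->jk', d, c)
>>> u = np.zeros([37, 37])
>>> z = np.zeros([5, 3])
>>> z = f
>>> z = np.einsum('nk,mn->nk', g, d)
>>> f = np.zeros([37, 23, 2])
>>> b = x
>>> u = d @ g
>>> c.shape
(11, 3)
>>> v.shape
(3, 2)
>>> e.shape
(3, 11, 3, 2)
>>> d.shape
(3, 2)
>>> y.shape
(2, 3, 11, 11)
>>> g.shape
(2, 11)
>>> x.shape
(3, 11, 3, 11)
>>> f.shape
(37, 23, 2)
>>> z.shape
(2, 11)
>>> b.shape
(3, 11, 3, 11)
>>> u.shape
(3, 11)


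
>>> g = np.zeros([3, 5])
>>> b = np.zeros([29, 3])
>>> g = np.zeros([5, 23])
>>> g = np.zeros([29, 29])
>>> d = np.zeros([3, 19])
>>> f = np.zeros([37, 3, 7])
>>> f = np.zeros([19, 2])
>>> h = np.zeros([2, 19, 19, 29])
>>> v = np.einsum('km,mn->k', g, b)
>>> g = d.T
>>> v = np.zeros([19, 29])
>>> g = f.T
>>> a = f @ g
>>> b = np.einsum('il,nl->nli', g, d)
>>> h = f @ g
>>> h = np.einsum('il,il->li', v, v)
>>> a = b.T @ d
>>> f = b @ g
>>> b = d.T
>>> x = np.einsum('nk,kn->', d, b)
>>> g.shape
(2, 19)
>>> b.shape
(19, 3)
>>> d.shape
(3, 19)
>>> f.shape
(3, 19, 19)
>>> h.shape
(29, 19)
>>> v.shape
(19, 29)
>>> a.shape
(2, 19, 19)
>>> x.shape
()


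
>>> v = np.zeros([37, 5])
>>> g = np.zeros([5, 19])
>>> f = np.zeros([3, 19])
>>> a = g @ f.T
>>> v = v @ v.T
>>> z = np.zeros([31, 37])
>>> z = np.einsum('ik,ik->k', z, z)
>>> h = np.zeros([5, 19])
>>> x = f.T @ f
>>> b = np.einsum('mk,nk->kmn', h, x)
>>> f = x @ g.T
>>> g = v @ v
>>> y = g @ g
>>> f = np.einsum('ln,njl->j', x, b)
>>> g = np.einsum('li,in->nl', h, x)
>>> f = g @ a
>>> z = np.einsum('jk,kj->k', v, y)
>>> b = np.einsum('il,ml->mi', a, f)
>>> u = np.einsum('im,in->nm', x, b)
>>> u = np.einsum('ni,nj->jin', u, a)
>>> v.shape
(37, 37)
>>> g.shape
(19, 5)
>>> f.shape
(19, 3)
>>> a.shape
(5, 3)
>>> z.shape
(37,)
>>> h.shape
(5, 19)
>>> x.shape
(19, 19)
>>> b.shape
(19, 5)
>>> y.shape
(37, 37)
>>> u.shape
(3, 19, 5)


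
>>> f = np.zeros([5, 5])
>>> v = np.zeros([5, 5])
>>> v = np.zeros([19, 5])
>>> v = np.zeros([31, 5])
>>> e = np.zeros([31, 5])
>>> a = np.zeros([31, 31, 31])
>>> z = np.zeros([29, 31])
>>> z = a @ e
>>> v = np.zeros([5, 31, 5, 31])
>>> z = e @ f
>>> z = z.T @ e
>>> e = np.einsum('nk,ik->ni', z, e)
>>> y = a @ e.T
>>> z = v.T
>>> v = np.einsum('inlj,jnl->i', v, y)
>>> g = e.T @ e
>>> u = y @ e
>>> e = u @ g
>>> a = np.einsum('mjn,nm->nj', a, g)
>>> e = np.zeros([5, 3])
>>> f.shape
(5, 5)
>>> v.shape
(5,)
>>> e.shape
(5, 3)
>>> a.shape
(31, 31)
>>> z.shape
(31, 5, 31, 5)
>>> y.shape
(31, 31, 5)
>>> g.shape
(31, 31)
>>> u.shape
(31, 31, 31)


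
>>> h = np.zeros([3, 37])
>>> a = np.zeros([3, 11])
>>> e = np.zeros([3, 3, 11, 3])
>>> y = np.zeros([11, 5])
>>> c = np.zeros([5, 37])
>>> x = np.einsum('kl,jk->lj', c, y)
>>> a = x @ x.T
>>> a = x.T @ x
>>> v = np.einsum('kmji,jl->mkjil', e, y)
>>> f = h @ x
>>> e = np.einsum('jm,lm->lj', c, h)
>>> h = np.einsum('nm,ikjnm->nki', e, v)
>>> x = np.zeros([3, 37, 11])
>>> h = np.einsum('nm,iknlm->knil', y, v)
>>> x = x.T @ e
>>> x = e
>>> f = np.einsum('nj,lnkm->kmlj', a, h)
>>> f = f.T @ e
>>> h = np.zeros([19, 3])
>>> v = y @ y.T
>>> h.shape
(19, 3)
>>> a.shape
(11, 11)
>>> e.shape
(3, 5)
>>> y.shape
(11, 5)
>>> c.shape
(5, 37)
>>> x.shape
(3, 5)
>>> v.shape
(11, 11)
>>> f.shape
(11, 3, 3, 5)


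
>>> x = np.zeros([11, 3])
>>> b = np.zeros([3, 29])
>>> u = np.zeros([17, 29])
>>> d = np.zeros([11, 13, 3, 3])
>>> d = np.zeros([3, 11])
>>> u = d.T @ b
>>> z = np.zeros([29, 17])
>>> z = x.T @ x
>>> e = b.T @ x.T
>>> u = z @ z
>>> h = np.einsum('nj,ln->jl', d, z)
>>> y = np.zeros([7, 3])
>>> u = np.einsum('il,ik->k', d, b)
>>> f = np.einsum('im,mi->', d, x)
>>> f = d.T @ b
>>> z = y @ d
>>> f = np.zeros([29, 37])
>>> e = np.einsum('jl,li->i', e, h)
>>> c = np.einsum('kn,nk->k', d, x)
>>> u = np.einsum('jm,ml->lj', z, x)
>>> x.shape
(11, 3)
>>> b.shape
(3, 29)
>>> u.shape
(3, 7)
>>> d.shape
(3, 11)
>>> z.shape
(7, 11)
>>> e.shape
(3,)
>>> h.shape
(11, 3)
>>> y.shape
(7, 3)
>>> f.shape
(29, 37)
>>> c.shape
(3,)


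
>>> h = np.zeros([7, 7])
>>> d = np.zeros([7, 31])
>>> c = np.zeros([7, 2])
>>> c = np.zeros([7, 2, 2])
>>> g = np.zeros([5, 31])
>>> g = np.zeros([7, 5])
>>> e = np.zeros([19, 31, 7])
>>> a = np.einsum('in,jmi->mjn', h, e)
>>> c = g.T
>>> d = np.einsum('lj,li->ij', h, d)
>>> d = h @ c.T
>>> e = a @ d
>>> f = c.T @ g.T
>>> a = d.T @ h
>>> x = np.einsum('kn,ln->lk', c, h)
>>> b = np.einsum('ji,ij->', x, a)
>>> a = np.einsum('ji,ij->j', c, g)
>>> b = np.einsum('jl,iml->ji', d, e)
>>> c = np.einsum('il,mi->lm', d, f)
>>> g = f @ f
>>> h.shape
(7, 7)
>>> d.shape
(7, 5)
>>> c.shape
(5, 7)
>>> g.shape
(7, 7)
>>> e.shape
(31, 19, 5)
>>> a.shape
(5,)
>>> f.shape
(7, 7)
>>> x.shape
(7, 5)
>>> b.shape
(7, 31)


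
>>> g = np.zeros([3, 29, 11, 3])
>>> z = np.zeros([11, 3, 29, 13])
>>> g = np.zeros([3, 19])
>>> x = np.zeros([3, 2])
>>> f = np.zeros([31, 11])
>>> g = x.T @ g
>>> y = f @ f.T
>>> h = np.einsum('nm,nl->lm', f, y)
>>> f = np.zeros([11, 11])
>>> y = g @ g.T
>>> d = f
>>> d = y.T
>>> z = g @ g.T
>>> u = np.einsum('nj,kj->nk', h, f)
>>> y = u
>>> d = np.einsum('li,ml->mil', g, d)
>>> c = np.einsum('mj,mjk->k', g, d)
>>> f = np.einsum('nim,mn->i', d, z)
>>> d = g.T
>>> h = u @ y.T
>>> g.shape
(2, 19)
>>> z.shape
(2, 2)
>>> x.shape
(3, 2)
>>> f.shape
(19,)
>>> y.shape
(31, 11)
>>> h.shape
(31, 31)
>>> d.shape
(19, 2)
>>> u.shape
(31, 11)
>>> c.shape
(2,)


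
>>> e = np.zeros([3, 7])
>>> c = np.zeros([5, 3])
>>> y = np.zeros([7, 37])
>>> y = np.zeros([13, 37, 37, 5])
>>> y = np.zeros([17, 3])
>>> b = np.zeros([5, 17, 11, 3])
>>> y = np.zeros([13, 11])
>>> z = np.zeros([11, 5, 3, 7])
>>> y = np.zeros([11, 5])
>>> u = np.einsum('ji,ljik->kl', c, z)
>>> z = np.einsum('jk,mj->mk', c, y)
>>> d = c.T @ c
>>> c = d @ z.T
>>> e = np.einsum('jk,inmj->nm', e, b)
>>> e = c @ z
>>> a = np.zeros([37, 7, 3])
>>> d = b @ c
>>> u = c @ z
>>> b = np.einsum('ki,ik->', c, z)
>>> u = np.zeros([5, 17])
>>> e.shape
(3, 3)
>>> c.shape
(3, 11)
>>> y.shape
(11, 5)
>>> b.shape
()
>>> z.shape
(11, 3)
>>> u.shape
(5, 17)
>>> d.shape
(5, 17, 11, 11)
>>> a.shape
(37, 7, 3)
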